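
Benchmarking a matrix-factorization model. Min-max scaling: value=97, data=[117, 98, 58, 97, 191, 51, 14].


min=14, max=191
(97-14)/(191-14) = 83/177 = 0.4689

0.4689


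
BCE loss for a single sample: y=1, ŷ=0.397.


BCE = -[y·ln(p) + (1-y)·ln(1-p)]
= -1·ln(0.397) - 0
= -ln(0.397) = 0.9238

0.9238


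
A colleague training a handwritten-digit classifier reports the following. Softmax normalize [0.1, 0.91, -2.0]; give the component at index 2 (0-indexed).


Exponentials: e^0.1=1.1052, e^0.91=2.4843, e^-2.0=0.1353
Sum = 3.7248
Softmax = [0.2967, 0.667, 0.0363]
p[2] = 0.1353/3.7248 = 0.0363

0.0363


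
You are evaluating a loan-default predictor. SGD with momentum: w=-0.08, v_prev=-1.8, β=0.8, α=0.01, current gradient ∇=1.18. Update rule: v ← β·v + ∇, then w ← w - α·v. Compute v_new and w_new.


v_new = 0.8·-1.8 + 1.18 = -1.44 + 1.18 = -0.26
w_new = -0.08 - 0.01·-0.26 = -0.08 + 0.0026 = -0.0774

v_new=-0.26, w_new=-0.0774


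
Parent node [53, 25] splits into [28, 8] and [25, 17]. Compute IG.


Parent = [53, 25], H_parent = 0.9049
H_left = 0.7642 (n=36), H_right = 0.9737 (n=42)
H_children = (36/78)·0.7642 + (42/78)·0.9737 = 0.877
IG = 0.9049 - 0.877 = 0.0279

0.0279


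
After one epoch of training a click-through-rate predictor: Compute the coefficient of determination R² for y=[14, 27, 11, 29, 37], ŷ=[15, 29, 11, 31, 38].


ȳ = 23.6
SS_res = Σ(y-ŷ)² = 10
SS_tot = Σ(y-ȳ)² = 471.2
R² = 1 - SS_res/SS_tot = 1 - 0.0212 = 0.9788

0.9788


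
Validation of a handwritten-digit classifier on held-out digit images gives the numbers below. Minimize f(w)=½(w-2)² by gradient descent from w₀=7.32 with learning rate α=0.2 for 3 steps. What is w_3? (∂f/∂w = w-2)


step 1: grad = 7.32-2 = 5.32; w = 7.32 - 0.2·(5.32) = 6.256
step 2: grad = 6.256-2 = 4.256; w = 6.256 - 0.2·(4.256) = 5.4048
step 3: grad = 5.4048-2 = 3.4048; w = 5.4048 - 0.2·(3.4048) = 4.72384

4.72384


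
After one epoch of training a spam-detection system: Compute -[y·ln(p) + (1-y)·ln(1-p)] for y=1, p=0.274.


BCE = -[y·ln(p) + (1-y)·ln(1-p)]
= -1·ln(0.274) - 0
= -ln(0.274) = 1.2946

1.2946


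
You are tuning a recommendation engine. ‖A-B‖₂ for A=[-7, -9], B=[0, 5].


d = √((-7-0)² + (-9-5)²)
  = √(49 + 196)
  = √245 = 15.6525

15.6525


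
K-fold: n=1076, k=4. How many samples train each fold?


Fold size = 1076/4 = 269
Training per fold = 1076 - 269 = 807

807


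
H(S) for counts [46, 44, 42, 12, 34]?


Probabilities: [46/178, 44/178, 42/178, 12/178, 34/178] ≈ [0.2584, 0.2472, 0.236, 0.0674, 0.191]
H = -((46/178)·log₂(46/178) + (44/178)·log₂(44/178) + (42/178)·log₂(42/178) + (12/178)·log₂(12/178) + (34/178)·log₂(34/178))
  = 2.213 bits

2.213 bits


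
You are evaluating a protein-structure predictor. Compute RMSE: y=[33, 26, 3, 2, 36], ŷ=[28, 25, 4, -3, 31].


MSE = 77/5 = 15.4
RMSE = √(77/5) = 3.9243

3.9243


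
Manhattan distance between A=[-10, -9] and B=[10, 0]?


d = |-10-10| + |-9-0|
  = 20 + 9
  = 29

29


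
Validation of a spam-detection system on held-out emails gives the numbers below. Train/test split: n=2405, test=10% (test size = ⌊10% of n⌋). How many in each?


Test = ⌊2405·10/100⌋ = 240
Train = 2405 - 240 = 2165

Train: 2165, Test: 240


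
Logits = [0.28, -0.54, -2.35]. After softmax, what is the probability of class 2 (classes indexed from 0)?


Exponentials: e^0.28=1.3231, e^-0.54=0.5827, e^-2.35=0.0954
Sum = 2.0012
Softmax = [0.6612, 0.2912, 0.0477]
p[2] = 0.0954/2.0012 = 0.0477

0.0477


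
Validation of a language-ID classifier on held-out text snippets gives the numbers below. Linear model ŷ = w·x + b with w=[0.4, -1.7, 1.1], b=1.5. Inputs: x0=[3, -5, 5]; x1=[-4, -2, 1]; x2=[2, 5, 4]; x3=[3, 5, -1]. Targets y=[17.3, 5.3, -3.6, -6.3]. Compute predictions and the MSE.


ŷ0 = (0.4)·(3) + (-1.7)·(-5) + (1.1)·(5) + 1.5 = 16.7
ŷ1 = (0.4)·(-4) + (-1.7)·(-2) + (1.1)·(1) + 1.5 = 4.4
ŷ2 = (0.4)·(2) + (-1.7)·(5) + (1.1)·(4) + 1.5 = -1.8
ŷ3 = (0.4)·(3) + (-1.7)·(5) + (1.1)·(-1) + 1.5 = -6.9
errors² = [0.36, 0.81, 3.24, 0.36]
MSE = 4.7700/4 = 1.1925

1.1925


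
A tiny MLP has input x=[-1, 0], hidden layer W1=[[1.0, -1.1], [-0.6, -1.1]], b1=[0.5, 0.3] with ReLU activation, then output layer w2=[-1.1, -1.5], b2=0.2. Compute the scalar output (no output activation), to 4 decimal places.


z1[0] = (1.0)·(-1) + (-1.1)·(0) + 0.5 = -0.5
z1[1] = (-0.6)·(-1) + (-1.1)·(0) + 0.3 = 0.9
h = ReLU(z1) = [0.0, 0.9]
output = (-1.1)·(0.0) + (-1.5)·(0.9) + 0.2 = -1.15

-1.15


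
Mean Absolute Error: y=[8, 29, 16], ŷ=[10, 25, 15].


Absolute errors: |8-10|=2, |29-25|=4, |16-15|=1
Sum = 7
MAE = 7/3 = 7/3

7/3


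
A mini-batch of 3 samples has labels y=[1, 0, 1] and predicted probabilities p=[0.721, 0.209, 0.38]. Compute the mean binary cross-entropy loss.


L[0] = -ln(0.721) = 0.3271
L[1] = -ln(1-0.209) = -ln(0.791) = 0.2345
L[2] = -ln(0.38) = 0.9676
mean = (0.3271 + 0.2345 + 0.9676)/3 = 0.5097

0.5097


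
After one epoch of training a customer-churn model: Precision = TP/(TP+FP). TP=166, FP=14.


Precision = TP/(TP+FP)
= 166/(166+14)
= 166/180 = 92.22%

92.22%


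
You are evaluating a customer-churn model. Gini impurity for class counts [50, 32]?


Probabilities: [50/82, 32/82] ≈ [0.6098, 0.3902]
Σpᵢ² = (2500 + 1024)/82² = 3524/6724
Gini = 1 - Σpᵢ² = 1 - 3524/6724 = 0.4759

0.4759


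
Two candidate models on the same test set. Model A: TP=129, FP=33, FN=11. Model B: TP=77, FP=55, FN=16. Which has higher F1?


Model A: P=129/162=0.7963, R=129/140=0.9214, F1=2PR/(P+R)=2TP/(2TP+FP+FN)=258/302=0.8543
Model B: P=77/132=0.5833, R=77/93=0.828, F1=2PR/(P+R)=2TP/(2TP+FP+FN)=154/225=0.6844
0.8543 > 0.6844 → Model A

Model A


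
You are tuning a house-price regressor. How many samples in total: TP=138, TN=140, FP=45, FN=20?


Total = TP + TN + FP + FN
= 138 + 140 + 45 + 20
= 343
(Predicted positive: 183, predicted negative: 160)

343


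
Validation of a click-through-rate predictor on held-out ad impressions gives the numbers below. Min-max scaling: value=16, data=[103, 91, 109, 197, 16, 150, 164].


min=16, max=197
(16-16)/(197-16) = 0/181 = 0.0

0.0


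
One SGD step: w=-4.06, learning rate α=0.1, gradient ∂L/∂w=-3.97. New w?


w_new = w - α·∇
= -4.06 - 0.1·-3.97
= -4.06 + 0.397
= -3.663

-3.663


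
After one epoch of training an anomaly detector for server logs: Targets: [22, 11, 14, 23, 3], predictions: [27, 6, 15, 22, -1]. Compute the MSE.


Squared errors: (22-27)²=25, (11-6)²=25, (14-15)²=1, (23-22)²=1, (3+ 1)²=16
Sum = 68
MSE = 68/5 = 68/5

68/5


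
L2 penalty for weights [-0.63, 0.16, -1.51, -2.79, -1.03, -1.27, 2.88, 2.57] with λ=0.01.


‖w‖₂² = (-0.63)² + (0.16)² + (-1.51)² + (-2.79)² + (-1.03)² + (-1.27)² + (2.88)² + (2.57)²
     = 0.3969 + 0.0256 + 2.2801 + 7.7841 + 1.0609 + 1.6129 + 8.2944 + 6.6049
     = 28.0598
λ·‖w‖₂² = 0.01·28.0598 = 0.280598

0.280598


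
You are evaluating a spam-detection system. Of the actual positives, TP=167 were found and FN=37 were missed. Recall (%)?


Recall = TP/(TP+FN)
= 167/(167+37)
= 167/204 = 81.86%

81.86%


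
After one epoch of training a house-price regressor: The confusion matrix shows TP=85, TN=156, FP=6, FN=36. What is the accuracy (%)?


Accuracy = (TP+TN)/(TP+TN+FP+FN)
= (85+156)/(283)
= 241/283 = 85.16%

85.16%


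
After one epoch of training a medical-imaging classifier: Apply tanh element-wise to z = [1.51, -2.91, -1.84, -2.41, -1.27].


tanh(1.51) = 0.9069
tanh(-2.91) = -0.9941
tanh(-1.84) = -0.9508
tanh(-2.41) = -0.984
tanh(-1.27) = -0.8538
result = [0.9069, -0.9941, -0.9508, -0.984, -0.8538]

[0.9069, -0.9941, -0.9508, -0.984, -0.8538]


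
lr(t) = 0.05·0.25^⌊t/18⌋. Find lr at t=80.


n_drops = ⌊80/18⌋ = 4
lr = 0.05·0.25^4 = 0.05·0.00390625 = 0.0001953125

0.0001953125


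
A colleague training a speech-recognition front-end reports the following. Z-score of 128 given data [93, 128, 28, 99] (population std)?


μ = 87, σ = 36.5445
z = (128 - 87)/36.5445 = 1.1219

1.1219


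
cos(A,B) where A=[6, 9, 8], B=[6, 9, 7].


A·B = 6·6 + 9·9 + 8·7 = 173
‖A‖ = √181 = 13.4536, ‖B‖ = √166 = 12.8841
cos = 173/(√181·√166) = 173/√30046 = 0.9981

0.9981


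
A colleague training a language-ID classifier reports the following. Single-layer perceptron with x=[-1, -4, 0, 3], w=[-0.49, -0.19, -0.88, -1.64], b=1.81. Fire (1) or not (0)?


z = (-1)·(-0.49) + (-4)·(-0.19) + (0)·(-0.88) + (3)·(-1.64) + 1.81
  = -1.86
step(z) = 0 (z<0)

0


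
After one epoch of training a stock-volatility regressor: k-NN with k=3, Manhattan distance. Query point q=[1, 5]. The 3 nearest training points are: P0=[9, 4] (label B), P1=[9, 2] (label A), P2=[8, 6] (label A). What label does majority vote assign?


d(q,P0) = 9  (label B)
d(q,P1) = 11  (label A)
d(q,P2) = 8  (label A)
Votes: A=2, B=1
Majority → A

A


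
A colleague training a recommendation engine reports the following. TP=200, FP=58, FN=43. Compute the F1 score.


Precision = 200/258 = 0.7752
Recall = 200/243 = 0.823
F1 = 2·P·R/(P+R) = 2·TP/(2·TP+FP+FN) = 400/(400+58+43) = 400/501 = 0.7984

0.7984


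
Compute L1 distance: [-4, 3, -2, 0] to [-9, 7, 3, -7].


d = |-4+ 9| + |3-7| + |-2-3| + |0+ 7|
  = 5 + 4 + 5 + 7
  = 21

21


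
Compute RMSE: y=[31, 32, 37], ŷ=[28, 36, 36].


MSE = 26/3 = 8.6667
RMSE = √(26/3) = 2.9439

2.9439


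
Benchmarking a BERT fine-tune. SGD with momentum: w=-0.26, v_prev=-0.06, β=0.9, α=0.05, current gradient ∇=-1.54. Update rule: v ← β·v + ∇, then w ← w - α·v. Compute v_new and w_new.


v_new = 0.9·-0.06 - 1.54 = -0.054 - 1.54 = -1.594
w_new = -0.26 - 0.05·-1.594 = -0.26 + 0.0797 = -0.1803

v_new=-1.594, w_new=-0.1803


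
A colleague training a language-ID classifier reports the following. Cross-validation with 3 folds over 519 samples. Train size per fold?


Fold size = 519/3 = 173
Training per fold = 519 - 173 = 346

346


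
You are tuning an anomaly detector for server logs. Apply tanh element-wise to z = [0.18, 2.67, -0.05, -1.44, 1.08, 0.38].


tanh(0.18) = 0.1781
tanh(2.67) = 0.9905
tanh(-0.05) = -0.05
tanh(-1.44) = -0.8937
tanh(1.08) = 0.7932
tanh(0.38) = 0.3627
result = [0.1781, 0.9905, -0.05, -0.8937, 0.7932, 0.3627]

[0.1781, 0.9905, -0.05, -0.8937, 0.7932, 0.3627]


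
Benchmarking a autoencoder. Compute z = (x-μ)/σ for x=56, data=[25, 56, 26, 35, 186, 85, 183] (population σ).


μ = 85.1429, σ = 65.7124
z = (56 - 85.1429)/65.7124 = -0.4435

-0.4435


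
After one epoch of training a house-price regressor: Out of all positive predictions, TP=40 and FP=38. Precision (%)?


Precision = TP/(TP+FP)
= 40/(40+38)
= 40/78 = 51.28%

51.28%


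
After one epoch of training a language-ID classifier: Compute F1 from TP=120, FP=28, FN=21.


Precision = 120/148 = 0.8108
Recall = 120/141 = 0.8511
F1 = 2·P·R/(P+R) = 2·TP/(2·TP+FP+FN) = 240/(240+28+21) = 240/289 = 0.8304

0.8304


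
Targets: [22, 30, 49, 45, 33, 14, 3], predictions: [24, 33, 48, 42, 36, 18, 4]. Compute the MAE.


Absolute errors: |22-24|=2, |30-33|=3, |49-48|=1, |45-42|=3, |33-36|=3, |14-18|=4, |3-4|=1
Sum = 17
MAE = 17/7 = 17/7

17/7


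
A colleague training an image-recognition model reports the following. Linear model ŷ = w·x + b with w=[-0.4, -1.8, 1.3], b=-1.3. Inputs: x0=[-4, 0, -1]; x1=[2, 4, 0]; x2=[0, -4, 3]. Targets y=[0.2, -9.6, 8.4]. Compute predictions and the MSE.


ŷ0 = (-0.4)·(-4) + (-1.8)·(0) + (1.3)·(-1) - 1.3 = -1.0
ŷ1 = (-0.4)·(2) + (-1.8)·(4) + (1.3)·(0) - 1.3 = -9.3
ŷ2 = (-0.4)·(0) + (-1.8)·(-4) + (1.3)·(3) - 1.3 = 9.8
errors² = [1.44, 0.09, 1.96]
MSE = 3.4900/3 = 1.1633

1.1633


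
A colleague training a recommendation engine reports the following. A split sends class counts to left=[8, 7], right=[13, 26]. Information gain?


Parent = [21, 33], H_parent = 0.9641
H_left = 0.9968 (n=15), H_right = 0.9183 (n=39)
H_children = (15/54)·0.9968 + (39/54)·0.9183 = 0.9401
IG = 0.9641 - 0.9401 = 0.024

0.024


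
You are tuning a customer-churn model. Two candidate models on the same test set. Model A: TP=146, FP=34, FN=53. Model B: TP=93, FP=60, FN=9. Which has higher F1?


Model A: P=146/180=0.8111, R=146/199=0.7337, F1=2PR/(P+R)=2TP/(2TP+FP+FN)=292/379=0.7704
Model B: P=93/153=0.6078, R=93/102=0.9118, F1=2PR/(P+R)=2TP/(2TP+FP+FN)=186/255=0.7294
0.7704 > 0.7294 → Model A

Model A


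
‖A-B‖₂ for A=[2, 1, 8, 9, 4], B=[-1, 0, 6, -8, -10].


d = √((2+ 1)² + (1-0)² + (8-6)² + (9+ 8)² + (4+ 10)²)
  = √(9 + 1 + 4 + 289 + 196)
  = √499 = 22.3383

22.3383


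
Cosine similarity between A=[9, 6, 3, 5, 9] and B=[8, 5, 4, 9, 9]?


A·B = 9·8 + 6·5 + 3·4 + 5·9 + 9·9 = 240
‖A‖ = √232 = 15.2315, ‖B‖ = √267 = 16.3401
cos = 240/(√232·√267) = 240/√61944 = 0.9643

0.9643


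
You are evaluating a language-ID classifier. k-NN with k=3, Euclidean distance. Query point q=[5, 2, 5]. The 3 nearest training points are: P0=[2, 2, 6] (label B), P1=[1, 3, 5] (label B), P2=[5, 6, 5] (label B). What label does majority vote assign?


d(q,P0) = 3.1623  (label B)
d(q,P1) = 4.1231  (label B)
d(q,P2) = 4.0  (label B)
Votes: A=0, B=3
Majority → B

B


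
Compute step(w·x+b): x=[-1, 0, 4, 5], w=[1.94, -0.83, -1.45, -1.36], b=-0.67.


z = (-1)·(1.94) + (0)·(-0.83) + (4)·(-1.45) + (5)·(-1.36) - 0.67
  = -15.21
step(z) = 0 (z<0)

0


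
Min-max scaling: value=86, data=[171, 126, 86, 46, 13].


min=13, max=171
(86-13)/(171-13) = 73/158 = 0.462

0.462


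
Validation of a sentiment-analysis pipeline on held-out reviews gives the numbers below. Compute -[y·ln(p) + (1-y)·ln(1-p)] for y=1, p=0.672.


BCE = -[y·ln(p) + (1-y)·ln(1-p)]
= -1·ln(0.672) - 0
= -ln(0.672) = 0.3975

0.3975


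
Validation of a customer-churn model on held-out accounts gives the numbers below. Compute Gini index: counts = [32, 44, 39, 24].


Probabilities: [32/139, 44/139, 39/139, 24/139] ≈ [0.2302, 0.3165, 0.2806, 0.1727]
Σpᵢ² = (1024 + 1936 + 1521 + 576)/139² = 5057/19321
Gini = 1 - Σpᵢ² = 1 - 5057/19321 = 0.7383

0.7383


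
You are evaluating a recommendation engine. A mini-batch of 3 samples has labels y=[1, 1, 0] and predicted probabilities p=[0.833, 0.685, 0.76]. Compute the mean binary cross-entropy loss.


L[0] = -ln(0.833) = 0.1827
L[1] = -ln(0.685) = 0.3783
L[2] = -ln(1-0.76) = -ln(0.24) = 1.4271
mean = (0.1827 + 0.3783 + 1.4271)/3 = 0.6627

0.6627


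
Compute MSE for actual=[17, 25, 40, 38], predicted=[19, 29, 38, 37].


Squared errors: (17-19)²=4, (25-29)²=16, (40-38)²=4, (38-37)²=1
Sum = 25
MSE = 25/4 = 25/4

25/4


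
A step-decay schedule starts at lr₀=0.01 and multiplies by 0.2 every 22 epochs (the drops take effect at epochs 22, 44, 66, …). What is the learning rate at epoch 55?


n_drops = ⌊55/22⌋ = 2
lr = 0.01·0.2^2 = 0.01·0.04 = 0.0004

0.0004


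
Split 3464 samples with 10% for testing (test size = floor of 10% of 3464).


Test = ⌊3464·10/100⌋ = 346
Train = 3464 - 346 = 3118

Train: 3118, Test: 346


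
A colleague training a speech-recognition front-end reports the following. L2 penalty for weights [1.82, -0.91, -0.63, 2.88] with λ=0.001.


‖w‖₂² = (1.82)² + (-0.91)² + (-0.63)² + (2.88)²
     = 3.3124 + 0.8281 + 0.3969 + 8.2944
     = 12.8318
λ·‖w‖₂² = 0.001·12.8318 = 0.012832

0.012832


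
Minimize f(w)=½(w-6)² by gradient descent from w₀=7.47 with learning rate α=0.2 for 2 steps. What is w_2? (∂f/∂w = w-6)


step 1: grad = 7.47-6 = 1.47; w = 7.47 - 0.2·(1.47) = 7.176
step 2: grad = 7.176-6 = 1.176; w = 7.176 - 0.2·(1.176) = 6.9408

6.9408


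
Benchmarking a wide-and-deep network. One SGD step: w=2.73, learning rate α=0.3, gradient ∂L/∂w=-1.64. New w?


w_new = w - α·∇
= 2.73 - 0.3·-1.64
= 2.73 + 0.492
= 3.222

3.222


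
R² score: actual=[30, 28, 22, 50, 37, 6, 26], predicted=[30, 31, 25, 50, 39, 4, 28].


ȳ = 28.4286
SS_res = Σ(y-ŷ)² = 30
SS_tot = Σ(y-ȳ)² = 1091.71
R² = 1 - SS_res/SS_tot = 1 - 0.0275 = 0.9725

0.9725


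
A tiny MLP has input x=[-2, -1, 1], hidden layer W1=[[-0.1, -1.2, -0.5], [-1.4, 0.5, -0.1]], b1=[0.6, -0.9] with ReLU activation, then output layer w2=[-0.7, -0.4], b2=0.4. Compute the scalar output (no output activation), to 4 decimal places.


z1[0] = (-0.1)·(-2) + (-1.2)·(-1) + (-0.5)·(1) + 0.6 = 1.5
z1[1] = (-1.4)·(-2) + (0.5)·(-1) + (-0.1)·(1) - 0.9 = 1.3
h = ReLU(z1) = [1.5, 1.3]
output = (-0.7)·(1.5) + (-0.4)·(1.3) + 0.4 = -1.17

-1.17


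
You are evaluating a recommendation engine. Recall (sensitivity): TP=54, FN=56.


Recall = TP/(TP+FN)
= 54/(54+56)
= 54/110 = 49.09%

49.09%


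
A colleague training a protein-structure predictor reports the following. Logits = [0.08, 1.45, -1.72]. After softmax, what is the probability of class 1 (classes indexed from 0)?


Exponentials: e^0.08=1.0833, e^1.45=4.2631, e^-1.72=0.1791
Sum = 5.5255
Softmax = [0.1961, 0.7715, 0.0324]
p[1] = 4.2631/5.5255 = 0.7715

0.7715


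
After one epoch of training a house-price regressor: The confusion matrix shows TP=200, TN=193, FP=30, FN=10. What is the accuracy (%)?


Accuracy = (TP+TN)/(TP+TN+FP+FN)
= (200+193)/(433)
= 393/433 = 90.76%

90.76%


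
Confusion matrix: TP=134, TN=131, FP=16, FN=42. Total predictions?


Total = TP + TN + FP + FN
= 134 + 131 + 16 + 42
= 323
(Predicted positive: 150, predicted negative: 173)

323


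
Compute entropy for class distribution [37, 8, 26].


Probabilities: [37/71, 8/71, 26/71] ≈ [0.5211, 0.1127, 0.3662]
H = -((37/71)·log₂(37/71) + (8/71)·log₂(8/71) + (26/71)·log₂(26/71))
  = 1.3756 bits

1.3756 bits


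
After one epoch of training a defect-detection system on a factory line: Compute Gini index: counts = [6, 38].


Probabilities: [6/44, 38/44] ≈ [0.1364, 0.8636]
Σpᵢ² = (36 + 1444)/44² = 1480/1936
Gini = 1 - Σpᵢ² = 1 - 1480/1936 = 0.2355

0.2355


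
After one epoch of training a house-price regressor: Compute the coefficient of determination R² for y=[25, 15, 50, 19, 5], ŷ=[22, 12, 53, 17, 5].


ȳ = 22.8
SS_res = Σ(y-ŷ)² = 31
SS_tot = Σ(y-ȳ)² = 1136.8
R² = 1 - SS_res/SS_tot = 1 - 0.0273 = 0.9727

0.9727


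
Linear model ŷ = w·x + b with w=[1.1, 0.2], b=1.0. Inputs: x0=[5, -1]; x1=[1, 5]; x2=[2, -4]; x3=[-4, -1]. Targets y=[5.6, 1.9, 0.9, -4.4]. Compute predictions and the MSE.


ŷ0 = (1.1)·(5) + (0.2)·(-1) + 1.0 = 6.3
ŷ1 = (1.1)·(1) + (0.2)·(5) + 1.0 = 3.1
ŷ2 = (1.1)·(2) + (0.2)·(-4) + 1.0 = 2.4
ŷ3 = (1.1)·(-4) + (0.2)·(-1) + 1.0 = -3.6
errors² = [0.49, 1.44, 2.25, 0.64]
MSE = 4.8200/4 = 1.205

1.205


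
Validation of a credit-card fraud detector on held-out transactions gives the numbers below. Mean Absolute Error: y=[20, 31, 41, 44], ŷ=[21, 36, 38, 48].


Absolute errors: |20-21|=1, |31-36|=5, |41-38|=3, |44-48|=4
Sum = 13
MAE = 13/4 = 13/4

13/4


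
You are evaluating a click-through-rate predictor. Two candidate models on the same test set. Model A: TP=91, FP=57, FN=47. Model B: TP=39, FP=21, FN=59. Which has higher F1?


Model A: P=91/148=0.6149, R=91/138=0.6594, F1=2PR/(P+R)=2TP/(2TP+FP+FN)=182/286=0.6364
Model B: P=39/60=0.65, R=39/98=0.398, F1=2PR/(P+R)=2TP/(2TP+FP+FN)=78/158=0.4937
0.6364 > 0.4937 → Model A

Model A


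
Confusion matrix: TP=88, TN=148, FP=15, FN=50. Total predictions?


Total = TP + TN + FP + FN
= 88 + 148 + 15 + 50
= 301
(Predicted positive: 103, predicted negative: 198)

301


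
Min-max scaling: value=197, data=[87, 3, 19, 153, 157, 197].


min=3, max=197
(197-3)/(197-3) = 194/194 = 1.0

1.0


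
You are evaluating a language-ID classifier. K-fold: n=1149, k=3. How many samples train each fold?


Fold size = 1149/3 = 383
Training per fold = 1149 - 383 = 766

766


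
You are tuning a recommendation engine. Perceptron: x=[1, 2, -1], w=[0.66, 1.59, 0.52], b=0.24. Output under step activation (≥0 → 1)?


z = (1)·(0.66) + (2)·(1.59) + (-1)·(0.52) + 0.24
  = 3.56
step(z) = 1 (z≥0)

1


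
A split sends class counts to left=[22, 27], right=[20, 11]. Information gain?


Parent = [42, 38], H_parent = 0.9982
H_left = 0.9925 (n=49), H_right = 0.9383 (n=31)
H_children = (49/80)·0.9925 + (31/80)·0.9383 = 0.9715
IG = 0.9982 - 0.9715 = 0.0267

0.0267


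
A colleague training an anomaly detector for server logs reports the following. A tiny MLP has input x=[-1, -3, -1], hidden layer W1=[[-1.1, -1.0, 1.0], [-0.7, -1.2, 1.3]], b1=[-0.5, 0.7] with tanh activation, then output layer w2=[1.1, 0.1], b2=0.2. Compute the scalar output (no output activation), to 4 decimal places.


z1[0] = (-1.1)·(-1) + (-1.0)·(-3) + (1.0)·(-1) - 0.5 = 2.6
z1[1] = (-0.7)·(-1) + (-1.2)·(-3) + (1.3)·(-1) + 0.7 = 3.7
h = tanh(z1) = [0.989, 0.9988]
output = (1.1)·(0.989) + (0.1)·(0.9988) + 0.2 = 1.3878

1.3878


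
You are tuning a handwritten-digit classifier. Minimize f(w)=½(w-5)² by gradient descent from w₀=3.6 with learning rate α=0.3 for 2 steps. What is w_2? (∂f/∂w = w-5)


step 1: grad = 3.6-5 = -1.4; w = 3.6 - 0.3·(-1.4) = 4.02
step 2: grad = 4.02-5 = -0.98; w = 4.02 - 0.3·(-0.98) = 4.314

4.314


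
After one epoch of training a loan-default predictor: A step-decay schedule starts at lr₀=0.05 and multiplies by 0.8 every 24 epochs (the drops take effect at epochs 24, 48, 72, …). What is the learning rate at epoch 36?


n_drops = ⌊36/24⌋ = 1
lr = 0.05·0.8^1 = 0.05·0.8 = 0.04

0.04


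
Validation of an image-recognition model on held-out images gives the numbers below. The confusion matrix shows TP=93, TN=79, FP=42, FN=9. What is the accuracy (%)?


Accuracy = (TP+TN)/(TP+TN+FP+FN)
= (93+79)/(223)
= 172/223 = 77.13%

77.13%


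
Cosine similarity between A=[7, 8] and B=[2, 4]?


A·B = 7·2 + 8·4 = 46
‖A‖ = √113 = 10.6301, ‖B‖ = √20 = 4.4721
cos = 46/(√113·√20) = 46/√2260 = 0.9676

0.9676


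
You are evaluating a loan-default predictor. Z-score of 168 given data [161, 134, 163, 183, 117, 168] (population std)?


μ = 154.3333, σ = 22.1184
z = (168 - 154.3333)/22.1184 = 0.6179

0.6179


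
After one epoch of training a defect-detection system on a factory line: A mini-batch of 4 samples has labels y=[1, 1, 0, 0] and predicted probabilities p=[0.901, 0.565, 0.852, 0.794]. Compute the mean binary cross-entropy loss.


L[0] = -ln(0.901) = 0.1043
L[1] = -ln(0.565) = 0.5709
L[2] = -ln(1-0.852) = -ln(0.148) = 1.9105
L[3] = -ln(1-0.794) = -ln(0.206) = 1.5799
mean = (0.1043 + 0.5709 + 1.9105 + 1.5799)/4 = 1.0414

1.0414


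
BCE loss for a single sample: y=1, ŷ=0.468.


BCE = -[y·ln(p) + (1-y)·ln(1-p)]
= -1·ln(0.468) - 0
= -ln(0.468) = 0.7593

0.7593


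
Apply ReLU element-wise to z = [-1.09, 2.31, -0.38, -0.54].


ReLU(-1.09) = max(0, -1.09) = 0.0
ReLU(2.31) = max(0, 2.31) = 2.31
ReLU(-0.38) = max(0, -0.38) = 0.0
ReLU(-0.54) = max(0, -0.54) = 0.0
result = [0.0, 2.31, 0.0, 0.0]

[0.0, 2.31, 0.0, 0.0]


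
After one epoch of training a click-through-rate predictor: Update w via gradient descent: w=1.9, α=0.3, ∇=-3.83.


w_new = w - α·∇
= 1.9 - 0.3·-3.83
= 1.9 + 1.149
= 3.049

3.049


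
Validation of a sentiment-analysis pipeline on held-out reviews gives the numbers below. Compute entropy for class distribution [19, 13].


Probabilities: [19/32, 13/32] ≈ [0.5938, 0.4062]
H = -((19/32)·log₂(19/32) + (13/32)·log₂(13/32))
  = 0.9745 bits

0.9745 bits


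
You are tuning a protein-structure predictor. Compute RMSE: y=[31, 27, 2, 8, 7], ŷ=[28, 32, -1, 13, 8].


MSE = 69/5 = 13.8
RMSE = √(69/5) = 3.7148

3.7148


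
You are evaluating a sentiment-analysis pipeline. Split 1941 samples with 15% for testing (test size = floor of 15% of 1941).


Test = ⌊1941·15/100⌋ = 291
Train = 1941 - 291 = 1650

Train: 1650, Test: 291


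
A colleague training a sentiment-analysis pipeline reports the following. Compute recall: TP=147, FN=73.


Recall = TP/(TP+FN)
= 147/(147+73)
= 147/220 = 66.82%

66.82%


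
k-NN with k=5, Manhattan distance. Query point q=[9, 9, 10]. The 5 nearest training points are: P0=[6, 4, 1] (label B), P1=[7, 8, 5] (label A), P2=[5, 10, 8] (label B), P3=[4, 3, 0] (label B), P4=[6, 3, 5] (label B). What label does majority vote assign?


d(q,P0) = 17  (label B)
d(q,P1) = 8  (label A)
d(q,P2) = 7  (label B)
d(q,P3) = 21  (label B)
d(q,P4) = 14  (label B)
Votes: A=1, B=4
Majority → B

B


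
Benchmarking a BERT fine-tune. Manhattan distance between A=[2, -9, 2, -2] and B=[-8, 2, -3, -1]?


d = |2+ 8| + |-9-2| + |2+ 3| + |-2+ 1|
  = 10 + 11 + 5 + 1
  = 27

27


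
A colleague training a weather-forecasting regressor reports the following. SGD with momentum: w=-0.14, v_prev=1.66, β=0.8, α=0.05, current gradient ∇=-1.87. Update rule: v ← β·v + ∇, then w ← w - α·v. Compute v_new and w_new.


v_new = 0.8·1.66 - 1.87 = 1.328 - 1.87 = -0.542
w_new = -0.14 - 0.05·-0.542 = -0.14 + 0.0271 = -0.1129

v_new=-0.542, w_new=-0.1129


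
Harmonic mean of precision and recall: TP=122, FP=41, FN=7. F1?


Precision = 122/163 = 0.7485
Recall = 122/129 = 0.9457
F1 = 2·P·R/(P+R) = 2·TP/(2·TP+FP+FN) = 244/(244+41+7) = 244/292 = 0.8356

0.8356


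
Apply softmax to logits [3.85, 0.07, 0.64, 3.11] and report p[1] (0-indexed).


Exponentials: e^3.85=46.9931, e^0.07=1.0725, e^0.64=1.8965, e^3.11=22.421
Sum = 72.3831
Softmax = [0.6492, 0.0148, 0.0262, 0.3098]
p[1] = 1.0725/72.3831 = 0.0148

0.0148


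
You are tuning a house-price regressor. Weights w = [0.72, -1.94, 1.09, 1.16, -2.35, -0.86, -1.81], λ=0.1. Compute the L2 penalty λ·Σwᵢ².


‖w‖₂² = (0.72)² + (-1.94)² + (1.09)² + (1.16)² + (-2.35)² + (-0.86)² + (-1.81)²
     = 0.5184 + 3.7636 + 1.1881 + 1.3456 + 5.5225 + 0.7396 + 3.2761
     = 16.3539
λ·‖w‖₂² = 0.1·16.3539 = 1.63539

1.63539


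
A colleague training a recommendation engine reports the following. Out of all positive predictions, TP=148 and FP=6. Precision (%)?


Precision = TP/(TP+FP)
= 148/(148+6)
= 148/154 = 96.1%

96.1%


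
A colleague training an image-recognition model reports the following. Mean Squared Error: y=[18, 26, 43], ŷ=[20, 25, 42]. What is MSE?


Squared errors: (18-20)²=4, (26-25)²=1, (43-42)²=1
Sum = 6
MSE = 6/3 = 2

2


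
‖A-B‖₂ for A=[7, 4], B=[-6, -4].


d = √((7+ 6)² + (4+ 4)²)
  = √(169 + 64)
  = √233 = 15.2643

15.2643


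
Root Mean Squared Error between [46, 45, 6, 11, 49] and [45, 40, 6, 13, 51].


MSE = 34/5 = 6.8
RMSE = √(34/5) = 2.6077

2.6077


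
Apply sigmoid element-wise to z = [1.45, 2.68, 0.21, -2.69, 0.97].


σ(1.45) = 1/(1+e^-1.45) = 0.81
σ(2.68) = 1/(1+e^-2.68) = 0.9358
σ(0.21) = 1/(1+e^-0.21) = 0.5523
σ(-2.69) = 1/(1+e^2.69) = 0.0636
σ(0.97) = 1/(1+e^-0.97) = 0.7251
result = [0.81, 0.9358, 0.5523, 0.0636, 0.7251]

[0.81, 0.9358, 0.5523, 0.0636, 0.7251]


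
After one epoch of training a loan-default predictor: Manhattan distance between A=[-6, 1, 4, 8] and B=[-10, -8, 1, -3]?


d = |-6+ 10| + |1+ 8| + |4-1| + |8+ 3|
  = 4 + 9 + 3 + 11
  = 27

27


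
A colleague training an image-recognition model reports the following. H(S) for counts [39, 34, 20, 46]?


Probabilities: [39/139, 34/139, 20/139, 46/139] ≈ [0.2806, 0.2446, 0.1439, 0.3309]
H = -((39/139)·log₂(39/139) + (34/139)·log₂(34/139) + (20/139)·log₂(20/139) + (46/139)·log₂(46/139))
  = 1.9418 bits

1.9418 bits


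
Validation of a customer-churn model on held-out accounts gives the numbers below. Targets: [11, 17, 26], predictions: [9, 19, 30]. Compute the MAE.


Absolute errors: |11-9|=2, |17-19|=2, |26-30|=4
Sum = 8
MAE = 8/3 = 8/3

8/3


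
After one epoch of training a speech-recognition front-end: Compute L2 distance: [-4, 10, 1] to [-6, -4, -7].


d = √((-4+ 6)² + (10+ 4)² + (1+ 7)²)
  = √(4 + 196 + 64)
  = √264 = 16.2481

16.2481


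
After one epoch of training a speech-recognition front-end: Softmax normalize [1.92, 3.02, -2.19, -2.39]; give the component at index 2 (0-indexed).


Exponentials: e^1.92=6.821, e^3.02=20.4913, e^-2.19=0.1119, e^-2.39=0.0916
Sum = 27.5158
Softmax = [0.2479, 0.7447, 0.0041, 0.0033]
p[2] = 0.1119/27.5158 = 0.0041

0.0041


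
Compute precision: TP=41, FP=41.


Precision = TP/(TP+FP)
= 41/(41+41)
= 41/82 = 50.0%

50.0%


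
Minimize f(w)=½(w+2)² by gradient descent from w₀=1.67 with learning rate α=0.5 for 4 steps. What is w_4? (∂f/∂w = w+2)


step 1: grad = 1.67+2 = 3.67; w = 1.67 - 0.5·(3.67) = -0.165
step 2: grad = -0.165+2 = 1.835; w = -0.165 - 0.5·(1.835) = -1.0825
step 3: grad = -1.0825+2 = 0.9175; w = -1.0825 - 0.5·(0.9175) = -1.54125
step 4: grad = -1.54125+2 = 0.45875; w = -1.54125 - 0.5·(0.45875) = -1.770625

-1.770625


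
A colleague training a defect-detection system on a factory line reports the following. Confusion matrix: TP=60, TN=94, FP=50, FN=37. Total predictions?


Total = TP + TN + FP + FN
= 60 + 94 + 50 + 37
= 241
(Predicted positive: 110, predicted negative: 131)

241


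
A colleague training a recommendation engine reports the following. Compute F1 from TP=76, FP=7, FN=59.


Precision = 76/83 = 0.9157
Recall = 76/135 = 0.563
F1 = 2·P·R/(P+R) = 2·TP/(2·TP+FP+FN) = 152/(152+7+59) = 152/218 = 0.6972

0.6972


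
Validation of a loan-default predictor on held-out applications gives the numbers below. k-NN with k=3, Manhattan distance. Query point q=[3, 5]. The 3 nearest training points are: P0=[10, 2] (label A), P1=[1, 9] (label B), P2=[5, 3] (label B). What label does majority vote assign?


d(q,P0) = 10  (label A)
d(q,P1) = 6  (label B)
d(q,P2) = 4  (label B)
Votes: A=1, B=2
Majority → B

B


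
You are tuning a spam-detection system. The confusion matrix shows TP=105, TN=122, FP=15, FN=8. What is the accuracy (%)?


Accuracy = (TP+TN)/(TP+TN+FP+FN)
= (105+122)/(250)
= 227/250 = 90.8%

90.8%


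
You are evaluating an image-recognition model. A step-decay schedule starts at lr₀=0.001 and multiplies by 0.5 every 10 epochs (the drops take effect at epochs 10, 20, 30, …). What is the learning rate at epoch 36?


n_drops = ⌊36/10⌋ = 3
lr = 0.001·0.5^3 = 0.001·0.125 = 0.000125

0.000125


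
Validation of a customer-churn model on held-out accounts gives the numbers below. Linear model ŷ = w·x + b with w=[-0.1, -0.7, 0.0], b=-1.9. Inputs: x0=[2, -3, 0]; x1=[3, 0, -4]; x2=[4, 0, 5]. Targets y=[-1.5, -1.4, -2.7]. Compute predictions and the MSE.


ŷ0 = (-0.1)·(2) + (-0.7)·(-3) + (0.0)·(0) - 1.9 = -0.0
ŷ1 = (-0.1)·(3) + (-0.7)·(0) + (0.0)·(-4) - 1.9 = -2.2
ŷ2 = (-0.1)·(4) + (-0.7)·(0) + (0.0)·(5) - 1.9 = -2.3
errors² = [2.25, 0.64, 0.16]
MSE = 3.0500/3 = 1.0167

1.0167


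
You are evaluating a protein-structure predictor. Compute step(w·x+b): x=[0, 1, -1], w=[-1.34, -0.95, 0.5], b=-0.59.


z = (0)·(-1.34) + (1)·(-0.95) + (-1)·(0.5) - 0.59
  = -2.04
step(z) = 0 (z<0)

0


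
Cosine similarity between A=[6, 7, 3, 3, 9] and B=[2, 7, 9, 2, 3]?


A·B = 6·2 + 7·7 + 3·9 + 3·2 + 9·3 = 121
‖A‖ = √184 = 13.5647, ‖B‖ = √147 = 12.1244
cos = 121/(√184·√147) = 121/√27048 = 0.7357

0.7357


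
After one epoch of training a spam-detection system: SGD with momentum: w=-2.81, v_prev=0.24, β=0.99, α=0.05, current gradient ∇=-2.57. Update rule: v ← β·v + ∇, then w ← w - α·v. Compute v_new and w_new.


v_new = 0.99·0.24 - 2.57 = 0.2376 - 2.57 = -2.3324
w_new = -2.81 - 0.05·-2.3324 = -2.81 + 0.11662 = -2.69338

v_new=-2.3324, w_new=-2.69338


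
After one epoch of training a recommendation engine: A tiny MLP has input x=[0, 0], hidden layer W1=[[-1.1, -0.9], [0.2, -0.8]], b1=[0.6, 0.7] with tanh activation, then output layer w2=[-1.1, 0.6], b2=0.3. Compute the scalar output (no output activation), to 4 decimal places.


z1[0] = (-1.1)·(0) + (-0.9)·(0) + 0.6 = 0.6
z1[1] = (0.2)·(0) + (-0.8)·(0) + 0.7 = 0.7
h = tanh(z1) = [0.537, 0.6044]
output = (-1.1)·(0.537) + (0.6)·(0.6044) + 0.3 = 0.0719

0.0719


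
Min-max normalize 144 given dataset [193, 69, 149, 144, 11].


min=11, max=193
(144-11)/(193-11) = 133/182 = 0.7308

0.7308


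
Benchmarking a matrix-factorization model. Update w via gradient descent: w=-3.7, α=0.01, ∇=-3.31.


w_new = w - α·∇
= -3.7 - 0.01·-3.31
= -3.7 + 0.0331
= -3.6669

-3.6669


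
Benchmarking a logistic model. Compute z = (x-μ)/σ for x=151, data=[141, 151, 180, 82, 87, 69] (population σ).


μ = 118.3333, σ = 41.0677
z = (151 - 118.3333)/41.0677 = 0.7954

0.7954


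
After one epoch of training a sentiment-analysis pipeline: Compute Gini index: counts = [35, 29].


Probabilities: [35/64, 29/64] ≈ [0.5469, 0.4531]
Σpᵢ² = (1225 + 841)/64² = 2066/4096
Gini = 1 - Σpᵢ² = 1 - 2066/4096 = 0.4956

0.4956


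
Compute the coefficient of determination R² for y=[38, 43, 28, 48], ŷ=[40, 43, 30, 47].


ȳ = 39.25
SS_res = Σ(y-ŷ)² = 9
SS_tot = Σ(y-ȳ)² = 218.75
R² = 1 - SS_res/SS_tot = 1 - 0.0411 = 0.9589

0.9589


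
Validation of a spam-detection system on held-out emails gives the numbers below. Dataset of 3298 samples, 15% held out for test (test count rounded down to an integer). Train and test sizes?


Test = ⌊3298·15/100⌋ = 494
Train = 3298 - 494 = 2804

Train: 2804, Test: 494


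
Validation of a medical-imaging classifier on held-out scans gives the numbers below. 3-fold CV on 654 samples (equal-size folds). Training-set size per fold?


Fold size = 654/3 = 218
Training per fold = 654 - 218 = 436

436


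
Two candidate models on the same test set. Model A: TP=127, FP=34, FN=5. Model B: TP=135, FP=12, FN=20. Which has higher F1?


Model A: P=127/161=0.7888, R=127/132=0.9621, F1=2PR/(P+R)=2TP/(2TP+FP+FN)=254/293=0.8669
Model B: P=135/147=0.9184, R=135/155=0.871, F1=2PR/(P+R)=2TP/(2TP+FP+FN)=270/302=0.894
0.8669 < 0.894 → Model B

Model B


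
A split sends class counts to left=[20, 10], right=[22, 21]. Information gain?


Parent = [42, 31], H_parent = 0.9836
H_left = 0.9183 (n=30), H_right = 0.9996 (n=43)
H_children = (30/73)·0.9183 + (43/73)·0.9996 = 0.9662
IG = 0.9836 - 0.9662 = 0.0174

0.0174


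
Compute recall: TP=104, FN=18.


Recall = TP/(TP+FN)
= 104/(104+18)
= 104/122 = 85.25%

85.25%


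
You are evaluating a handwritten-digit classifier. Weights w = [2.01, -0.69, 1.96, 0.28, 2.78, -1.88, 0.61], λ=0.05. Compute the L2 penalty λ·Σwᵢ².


‖w‖₂² = (2.01)² + (-0.69)² + (1.96)² + (0.28)² + (2.78)² + (-1.88)² + (0.61)²
     = 4.0401 + 0.4761 + 3.8416 + 0.0784 + 7.7284 + 3.5344 + 0.3721
     = 20.0711
λ·‖w‖₂² = 0.05·20.0711 = 1.003555

1.003555


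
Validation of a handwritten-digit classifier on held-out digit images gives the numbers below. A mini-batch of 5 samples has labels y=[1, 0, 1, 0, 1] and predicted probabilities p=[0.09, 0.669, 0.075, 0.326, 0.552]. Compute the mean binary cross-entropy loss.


L[0] = -ln(0.09) = 2.4079
L[1] = -ln(1-0.669) = -ln(0.331) = 1.1056
L[2] = -ln(0.075) = 2.5903
L[3] = -ln(1-0.326) = -ln(0.674) = 0.3945
L[4] = -ln(0.552) = 0.5942
mean = (2.4079 + 1.1056 + 2.5903 + 0.3945 + 0.5942)/5 = 1.4185

1.4185


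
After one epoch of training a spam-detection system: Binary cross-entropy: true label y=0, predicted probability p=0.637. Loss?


BCE = -[y·ln(p) + (1-y)·ln(1-p)]
= -0 - 1·ln(1-0.637)
= -ln(0.363) = 1.0134

1.0134


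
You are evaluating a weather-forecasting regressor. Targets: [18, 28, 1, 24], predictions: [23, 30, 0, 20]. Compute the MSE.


Squared errors: (18-23)²=25, (28-30)²=4, (1-0)²=1, (24-20)²=16
Sum = 46
MSE = 46/4 = 23/2

23/2


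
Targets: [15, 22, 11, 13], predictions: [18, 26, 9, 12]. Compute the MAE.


Absolute errors: |15-18|=3, |22-26|=4, |11-9|=2, |13-12|=1
Sum = 10
MAE = 10/4 = 5/2

5/2


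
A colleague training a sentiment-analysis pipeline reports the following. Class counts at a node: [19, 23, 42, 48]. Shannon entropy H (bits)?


Probabilities: [19/132, 23/132, 42/132, 48/132] ≈ [0.1439, 0.1742, 0.3182, 0.3636]
H = -((19/132)·log₂(19/132) + (23/132)·log₂(23/132) + (42/132)·log₂(42/132) + (48/132)·log₂(48/132))
  = 1.8981 bits

1.8981 bits


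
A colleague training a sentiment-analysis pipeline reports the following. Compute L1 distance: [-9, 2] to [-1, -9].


d = |-9+ 1| + |2+ 9|
  = 8 + 11
  = 19

19


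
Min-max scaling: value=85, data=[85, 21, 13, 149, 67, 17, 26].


min=13, max=149
(85-13)/(149-13) = 72/136 = 0.5294

0.5294


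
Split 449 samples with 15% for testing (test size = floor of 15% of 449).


Test = ⌊449·15/100⌋ = 67
Train = 449 - 67 = 382

Train: 382, Test: 67


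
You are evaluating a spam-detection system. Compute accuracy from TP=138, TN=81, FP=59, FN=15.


Accuracy = (TP+TN)/(TP+TN+FP+FN)
= (138+81)/(293)
= 219/293 = 74.74%

74.74%


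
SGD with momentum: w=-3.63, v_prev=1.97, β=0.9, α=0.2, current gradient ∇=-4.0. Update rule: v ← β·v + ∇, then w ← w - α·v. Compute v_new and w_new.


v_new = 0.9·1.97 - 4.0 = 1.773 - 4.0 = -2.227
w_new = -3.63 - 0.2·-2.227 = -3.63 + 0.4454 = -3.1846

v_new=-2.227, w_new=-3.1846


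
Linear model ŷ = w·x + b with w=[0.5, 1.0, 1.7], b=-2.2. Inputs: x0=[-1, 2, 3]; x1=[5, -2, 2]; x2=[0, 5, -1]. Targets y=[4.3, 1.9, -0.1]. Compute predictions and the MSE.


ŷ0 = (0.5)·(-1) + (1.0)·(2) + (1.7)·(3) - 2.2 = 4.4
ŷ1 = (0.5)·(5) + (1.0)·(-2) + (1.7)·(2) - 2.2 = 1.7
ŷ2 = (0.5)·(0) + (1.0)·(5) + (1.7)·(-1) - 2.2 = 1.1
errors² = [0.01, 0.04, 1.44]
MSE = 1.4900/3 = 0.4967

0.4967


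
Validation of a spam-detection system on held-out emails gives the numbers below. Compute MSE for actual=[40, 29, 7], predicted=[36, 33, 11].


Squared errors: (40-36)²=16, (29-33)²=16, (7-11)²=16
Sum = 48
MSE = 48/3 = 16

16


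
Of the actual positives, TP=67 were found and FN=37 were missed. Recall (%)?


Recall = TP/(TP+FN)
= 67/(67+37)
= 67/104 = 64.42%

64.42%


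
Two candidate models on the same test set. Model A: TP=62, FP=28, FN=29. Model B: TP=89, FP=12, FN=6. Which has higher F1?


Model A: P=62/90=0.6889, R=62/91=0.6813, F1=2PR/(P+R)=2TP/(2TP+FP+FN)=124/181=0.6851
Model B: P=89/101=0.8812, R=89/95=0.9368, F1=2PR/(P+R)=2TP/(2TP+FP+FN)=178/196=0.9082
0.6851 < 0.9082 → Model B

Model B


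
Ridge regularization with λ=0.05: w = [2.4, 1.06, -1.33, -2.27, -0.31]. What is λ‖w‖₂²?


‖w‖₂² = (2.4)² + (1.06)² + (-1.33)² + (-2.27)² + (-0.31)²
     = 5.76 + 1.1236 + 1.7689 + 5.1529 + 0.0961
     = 13.9015
λ·‖w‖₂² = 0.05·13.9015 = 0.695075

0.695075


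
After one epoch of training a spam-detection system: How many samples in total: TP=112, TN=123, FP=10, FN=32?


Total = TP + TN + FP + FN
= 112 + 123 + 10 + 32
= 277
(Predicted positive: 122, predicted negative: 155)

277


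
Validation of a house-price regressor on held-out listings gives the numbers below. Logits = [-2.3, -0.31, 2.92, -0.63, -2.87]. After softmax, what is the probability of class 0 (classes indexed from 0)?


Exponentials: e^-2.3=0.1003, e^-0.31=0.7334, e^2.92=18.5413, e^-0.63=0.5326, e^-2.87=0.0567
Sum = 19.9643
Softmax = [0.005, 0.0367, 0.9287, 0.0267, 0.0028]
p[0] = 0.1003/19.9643 = 0.005

0.005


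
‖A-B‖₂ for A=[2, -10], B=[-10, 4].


d = √((2+ 10)² + (-10-4)²)
  = √(144 + 196)
  = √340 = 18.4391

18.4391


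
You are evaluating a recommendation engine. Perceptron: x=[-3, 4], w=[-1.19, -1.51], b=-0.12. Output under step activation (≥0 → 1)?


z = (-3)·(-1.19) + (4)·(-1.51) - 0.12
  = -2.59
step(z) = 0 (z<0)

0
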